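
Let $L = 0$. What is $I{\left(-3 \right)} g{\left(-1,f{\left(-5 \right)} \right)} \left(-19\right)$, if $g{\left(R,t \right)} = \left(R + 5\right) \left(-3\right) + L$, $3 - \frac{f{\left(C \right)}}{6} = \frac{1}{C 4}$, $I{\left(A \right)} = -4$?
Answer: $-912$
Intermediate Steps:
$f{\left(C \right)} = 18 - \frac{3}{2 C}$ ($f{\left(C \right)} = 18 - 6 \frac{1}{C 4} = 18 - 6 \frac{1}{C} \frac{1}{4} = 18 - 6 \frac{1}{4 C} = 18 - \frac{3}{2 C}$)
$g{\left(R,t \right)} = -15 - 3 R$ ($g{\left(R,t \right)} = \left(R + 5\right) \left(-3\right) + 0 = \left(5 + R\right) \left(-3\right) + 0 = \left(-15 - 3 R\right) + 0 = -15 - 3 R$)
$I{\left(-3 \right)} g{\left(-1,f{\left(-5 \right)} \right)} \left(-19\right) = - 4 \left(-15 - -3\right) \left(-19\right) = - 4 \left(-15 + 3\right) \left(-19\right) = \left(-4\right) \left(-12\right) \left(-19\right) = 48 \left(-19\right) = -912$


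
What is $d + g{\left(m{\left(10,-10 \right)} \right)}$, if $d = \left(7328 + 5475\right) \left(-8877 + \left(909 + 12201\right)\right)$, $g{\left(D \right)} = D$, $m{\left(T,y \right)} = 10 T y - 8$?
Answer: $54194091$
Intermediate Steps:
$m{\left(T,y \right)} = -8 + 10 T y$ ($m{\left(T,y \right)} = 10 T y - 8 = -8 + 10 T y$)
$d = 54195099$ ($d = 12803 \left(-8877 + 13110\right) = 12803 \cdot 4233 = 54195099$)
$d + g{\left(m{\left(10,-10 \right)} \right)} = 54195099 + \left(-8 + 10 \cdot 10 \left(-10\right)\right) = 54195099 - 1008 = 54194091$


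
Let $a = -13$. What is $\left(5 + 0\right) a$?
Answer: $-65$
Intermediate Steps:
$\left(5 + 0\right) a = \left(5 + 0\right) \left(-13\right) = 5 \left(-13\right) = -65$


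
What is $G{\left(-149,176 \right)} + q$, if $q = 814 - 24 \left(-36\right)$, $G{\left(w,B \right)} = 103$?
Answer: $1781$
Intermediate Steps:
$q = 1678$ ($q = 814 - -864 = 814 + 864 = 1678$)
$G{\left(-149,176 \right)} + q = 103 + 1678 = 1781$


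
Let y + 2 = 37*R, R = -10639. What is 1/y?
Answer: -1/393645 ≈ -2.5404e-6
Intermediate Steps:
y = -393645 (y = -2 + 37*(-10639) = -2 - 393643 = -393645)
1/y = 1/(-393645) = -1/393645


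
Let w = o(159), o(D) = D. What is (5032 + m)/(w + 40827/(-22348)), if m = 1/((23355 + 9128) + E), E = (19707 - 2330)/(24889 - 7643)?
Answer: 62999526148949128/1967772723533475 ≈ 32.016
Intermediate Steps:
E = 17377/17246 ≈ 1.0076
w = 159
m = 17246/560219195 (m = 1/((23355 + 9128) + 17377/17246) = 1/(32483 + 17377/17246) = 1/(560219195/17246) = 17246/560219195 ≈ 3.0784e-5)
(5032 + m)/(w + 40827/(-22348)) = (5032 + 17246/560219195)/(159 + 40827/(-22348)) = 2819023006486/(560219195*(159 + 40827*(-1/22348))) = 2819023006486/(560219195*(159 - 40827/22348)) = 2819023006486/(560219195*(3512505/22348)) = (2819023006486/560219195)*(22348/3512505) = 62999526148949128/1967772723533475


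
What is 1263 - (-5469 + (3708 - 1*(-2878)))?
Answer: 146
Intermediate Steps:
1263 - (-5469 + (3708 - 1*(-2878))) = 1263 - (-5469 + (3708 + 2878)) = 1263 - (-5469 + 6586) = 1263 - 1*1117 = 1263 - 1117 = 146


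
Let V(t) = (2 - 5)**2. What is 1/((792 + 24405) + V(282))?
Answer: 1/25206 ≈ 3.9673e-5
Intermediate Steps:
V(t) = 9 (V(t) = (-3)**2 = 9)
1/((792 + 24405) + V(282)) = 1/((792 + 24405) + 9) = 1/(25197 + 9) = 1/25206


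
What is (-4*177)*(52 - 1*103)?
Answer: 36108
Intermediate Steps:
(-4*177)*(52 - 1*103) = -708*(52 - 103) = -708*(-51) = 36108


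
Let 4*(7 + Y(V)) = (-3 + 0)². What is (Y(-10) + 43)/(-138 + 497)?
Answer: 153/1436 ≈ 0.10655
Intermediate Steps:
Y(V) = -19/4 (Y(V) = -7 + (-3 + 0)²/4 = -7 + (¼)*(-3)² = -7 + (¼)*9 = -7 + 9/4 = -19/4)
(Y(-10) + 43)/(-138 + 497) = (-19/4 + 43)/(-138 + 497) = (153/4)/359 = (153/4)*(1/359) = 153/1436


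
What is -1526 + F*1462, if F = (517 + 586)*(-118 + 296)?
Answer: 287038782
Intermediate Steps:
F = 196334 (F = 1103*178 = 196334)
-1526 + F*1462 = -1526 + 196334*1462 = -1526 + 287040308 = 287038782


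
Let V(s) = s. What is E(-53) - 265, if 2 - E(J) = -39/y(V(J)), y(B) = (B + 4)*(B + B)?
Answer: -1365983/5194 ≈ -262.99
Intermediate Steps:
y(B) = 2*B*(4 + B) (y(B) = (4 + B)*(2*B) = 2*B*(4 + B))
E(J) = 2 + 39/(2*J*(4 + J)) (E(J) = 2 - (-39)/(2*J*(4 + J)) = 2 + 39/(2*J*(4 + J)))
E(-53) - 265 = (½)*(39 + 4*(-53)*(4 - 53))/(-53*(4 - 53)) - 265 = (½)*(-1/53)*(39 + 4*(-53)*(-49))/(-49) - 265 = (½)*(-1/53)*(-1/49)*(39 + 10388) - 265 = (½)*(-1/53)*(-1/49)*10427 - 265 = 10427/5194 - 265 = -1365983/5194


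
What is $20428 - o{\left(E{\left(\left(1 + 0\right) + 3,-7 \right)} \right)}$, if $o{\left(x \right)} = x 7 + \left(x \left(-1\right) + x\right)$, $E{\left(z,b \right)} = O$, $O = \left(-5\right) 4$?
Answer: $20568$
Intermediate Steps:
$O = -20$
$E{\left(z,b \right)} = -20$
$o{\left(x \right)} = 7 x$ ($o{\left(x \right)} = 7 x + \left(- x + x\right) = 7 x + 0 = 7 x$)
$20428 - o{\left(E{\left(\left(1 + 0\right) + 3,-7 \right)} \right)} = 20428 - 7 \left(-20\right) = 20428 - -140 = 20428 + 140 = 20568$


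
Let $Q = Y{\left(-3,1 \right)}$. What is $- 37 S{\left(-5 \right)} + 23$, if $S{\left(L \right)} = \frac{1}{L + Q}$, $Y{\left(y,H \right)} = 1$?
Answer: $\frac{129}{4} \approx 32.25$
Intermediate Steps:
$Q = 1$
$S{\left(L \right)} = \frac{1}{1 + L}$ ($S{\left(L \right)} = \frac{1}{L + 1} = \frac{1}{1 + L}$)
$- 37 S{\left(-5 \right)} + 23 = - \frac{37}{1 - 5} + 23 = - \frac{37}{-4} + 23 = \left(-37\right) \left(- \frac{1}{4}\right) + 23 = \frac{37}{4} + 23 = \frac{129}{4}$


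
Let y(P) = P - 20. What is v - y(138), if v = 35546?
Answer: 35428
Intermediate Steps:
y(P) = -20 + P
v - y(138) = 35546 - (-20 + 138) = 35546 - 1*118 = 35546 - 118 = 35428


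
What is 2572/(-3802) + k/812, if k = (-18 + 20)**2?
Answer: -259157/385903 ≈ -0.67156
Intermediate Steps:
k = 4 (k = 2**2 = 4)
2572/(-3802) + k/812 = 2572/(-3802) + 4/812 = 2572*(-1/3802) + 4*(1/812) = -1286/1901 + 1/203 = -259157/385903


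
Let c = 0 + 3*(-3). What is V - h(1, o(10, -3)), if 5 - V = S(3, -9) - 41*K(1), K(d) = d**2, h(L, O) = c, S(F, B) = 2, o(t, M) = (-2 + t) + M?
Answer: 53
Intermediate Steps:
o(t, M) = -2 + M + t
c = -9 (c = 0 - 9 = -9)
h(L, O) = -9
V = 44 (V = 5 - (2 - 41*1**2) = 5 - (2 - 41*1) = 5 - (2 - 41) = 5 - 1*(-39) = 5 + 39 = 44)
V - h(1, o(10, -3)) = 44 - 1*(-9) = 44 + 9 = 53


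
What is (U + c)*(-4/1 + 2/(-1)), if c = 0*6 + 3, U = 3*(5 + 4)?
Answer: -180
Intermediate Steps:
U = 27 (U = 3*9 = 27)
c = 3 (c = 0 + 3 = 3)
(U + c)*(-4/1 + 2/(-1)) = (27 + 3)*(-4/1 + 2/(-1)) = 30*(-4*1 + 2*(-1)) = 30*(-4 - 2) = 30*(-6) = -180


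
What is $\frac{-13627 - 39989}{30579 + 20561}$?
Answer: $- \frac{13404}{12785} \approx -1.0484$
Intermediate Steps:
$\frac{-13627 - 39989}{30579 + 20561} = \frac{-13627 - 39989}{51140} = \left(-53616\right) \frac{1}{51140} = - \frac{13404}{12785}$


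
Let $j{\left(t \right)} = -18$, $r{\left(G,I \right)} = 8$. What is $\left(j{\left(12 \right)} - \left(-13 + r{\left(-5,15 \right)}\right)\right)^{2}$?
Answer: $169$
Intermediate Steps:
$\left(j{\left(12 \right)} - \left(-13 + r{\left(-5,15 \right)}\right)\right)^{2} = \left(-18 + \left(\left(-95 + 108\right) - 8\right)\right)^{2} = \left(-18 + \left(13 - 8\right)\right)^{2} = \left(-18 + 5\right)^{2} = \left(-13\right)^{2} = 169$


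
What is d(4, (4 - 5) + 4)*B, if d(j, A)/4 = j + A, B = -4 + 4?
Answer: 0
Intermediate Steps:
B = 0
d(j, A) = 4*A + 4*j (d(j, A) = 4*(j + A) = 4*(A + j) = 4*A + 4*j)
d(4, (4 - 5) + 4)*B = (4*((4 - 5) + 4) + 4*4)*0 = (4*(-1 + 4) + 16)*0 = (4*3 + 16)*0 = (12 + 16)*0 = 28*0 = 0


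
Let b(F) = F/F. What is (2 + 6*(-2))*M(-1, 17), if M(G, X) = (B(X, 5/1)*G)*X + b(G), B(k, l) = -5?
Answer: -860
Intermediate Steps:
b(F) = 1
M(G, X) = 1 - 5*G*X (M(G, X) = (-5*G)*X + 1 = -5*G*X + 1 = 1 - 5*G*X)
(2 + 6*(-2))*M(-1, 17) = (2 + 6*(-2))*(1 - 5*(-1)*17) = (2 - 12)*(1 + 85) = -10*86 = -860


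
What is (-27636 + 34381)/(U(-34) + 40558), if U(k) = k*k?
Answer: 6745/41714 ≈ 0.16170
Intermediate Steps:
U(k) = k²
(-27636 + 34381)/(U(-34) + 40558) = (-27636 + 34381)/((-34)² + 40558) = 6745/(1156 + 40558) = 6745/41714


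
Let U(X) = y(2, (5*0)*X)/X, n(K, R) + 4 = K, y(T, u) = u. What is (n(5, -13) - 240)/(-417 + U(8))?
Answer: 239/417 ≈ 0.57314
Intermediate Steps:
n(K, R) = -4 + K
U(X) = 0 (U(X) = ((5*0)*X)/X = (0*X)/X = 0/X = 0)
(n(5, -13) - 240)/(-417 + U(8)) = ((-4 + 5) - 240)/(-417 + 0) = (1 - 240)/(-417) = -239*(-1/417) = 239/417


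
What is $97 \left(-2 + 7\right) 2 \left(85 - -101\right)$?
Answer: $180420$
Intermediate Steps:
$97 \left(-2 + 7\right) 2 \left(85 - -101\right) = 97 \cdot 5 \cdot 2 \left(85 + 101\right) = 97 \cdot 10 \cdot 186 = 970 \cdot 186 = 180420$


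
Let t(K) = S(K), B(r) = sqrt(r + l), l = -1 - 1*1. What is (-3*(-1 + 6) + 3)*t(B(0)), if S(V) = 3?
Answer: -36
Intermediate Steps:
l = -2 (l = -1 - 1 = -2)
B(r) = sqrt(-2 + r) (B(r) = sqrt(r - 2) = sqrt(-2 + r))
t(K) = 3
(-3*(-1 + 6) + 3)*t(B(0)) = (-3*(-1 + 6) + 3)*3 = (-3*5 + 3)*3 = (-15 + 3)*3 = -12*3 = -36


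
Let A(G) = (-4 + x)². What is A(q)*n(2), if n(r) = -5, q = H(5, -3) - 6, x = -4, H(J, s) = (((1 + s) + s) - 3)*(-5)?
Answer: -320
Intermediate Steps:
H(J, s) = 10 - 10*s (H(J, s) = ((1 + 2*s) - 3)*(-5) = (-2 + 2*s)*(-5) = 10 - 10*s)
q = 34 (q = (10 - 10*(-3)) - 6 = (10 + 30) - 6 = 40 - 6 = 34)
A(G) = 64 (A(G) = (-4 - 4)² = (-8)² = 64)
A(q)*n(2) = 64*(-5) = -320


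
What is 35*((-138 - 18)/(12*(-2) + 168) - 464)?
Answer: -195335/12 ≈ -16278.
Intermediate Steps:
35*((-138 - 18)/(12*(-2) + 168) - 464) = 35*(-156/(-24 + 168) - 464) = 35*(-156/144 - 464) = 35*(-156*1/144 - 464) = 35*(-13/12 - 464) = 35*(-5581/12) = -195335/12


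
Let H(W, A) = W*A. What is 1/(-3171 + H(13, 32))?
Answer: -1/2755 ≈ -0.00036298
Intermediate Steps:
H(W, A) = A*W
1/(-3171 + H(13, 32)) = 1/(-3171 + 32*13) = 1/(-3171 + 416) = 1/(-2755) = -1/2755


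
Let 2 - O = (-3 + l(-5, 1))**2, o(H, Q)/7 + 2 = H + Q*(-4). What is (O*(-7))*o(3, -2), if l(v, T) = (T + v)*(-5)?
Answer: 126567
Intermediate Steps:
o(H, Q) = -14 - 28*Q + 7*H (o(H, Q) = -14 + 7*(H + Q*(-4)) = -14 + 7*(H - 4*Q) = -14 + (-28*Q + 7*H) = -14 - 28*Q + 7*H)
l(v, T) = -5*T - 5*v
O = -287 (O = 2 - (-3 + (-5*1 - 5*(-5)))**2 = 2 - (-3 + (-5 + 25))**2 = 2 - (-3 + 20)**2 = 2 - 1*17**2 = 2 - 1*289 = 2 - 289 = -287)
(O*(-7))*o(3, -2) = (-287*(-7))*(-14 - 28*(-2) + 7*3) = 2009*(-14 + 56 + 21) = 2009*63 = 126567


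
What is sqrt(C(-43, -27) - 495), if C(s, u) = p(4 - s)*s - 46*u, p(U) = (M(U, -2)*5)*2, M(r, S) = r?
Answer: I*sqrt(19463) ≈ 139.51*I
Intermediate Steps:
p(U) = 10*U (p(U) = (U*5)*2 = (5*U)*2 = 10*U)
C(s, u) = -46*u + s*(40 - 10*s) (C(s, u) = (10*(4 - s))*s - 46*u = (40 - 10*s)*s - 46*u = s*(40 - 10*s) - 46*u = -46*u + s*(40 - 10*s))
sqrt(C(-43, -27) - 495) = sqrt((-46*(-27) - 10*(-43)**2 + 40*(-43)) - 495) = sqrt((1242 - 10*1849 - 1720) - 495) = sqrt((1242 - 18490 - 1720) - 495) = sqrt(-18968 - 495) = sqrt(-19463) = I*sqrt(19463)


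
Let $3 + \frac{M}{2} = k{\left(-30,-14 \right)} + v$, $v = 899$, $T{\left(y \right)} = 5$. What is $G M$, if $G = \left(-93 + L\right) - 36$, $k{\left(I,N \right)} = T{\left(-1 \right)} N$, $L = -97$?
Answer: $-373352$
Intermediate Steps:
$k{\left(I,N \right)} = 5 N$
$M = 1652$ ($M = -6 + 2 \left(5 \left(-14\right) + 899\right) = -6 + 2 \left(-70 + 899\right) = -6 + 2 \cdot 829 = -6 + 1658 = 1652$)
$G = -226$ ($G = \left(-93 - 97\right) - 36 = -190 - 36 = -226$)
$G M = \left(-226\right) 1652 = -373352$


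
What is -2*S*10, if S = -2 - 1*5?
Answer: 140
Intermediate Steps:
S = -7 (S = -2 - 5 = -7)
-2*S*10 = -2*(-7)*10 = 14*10 = 140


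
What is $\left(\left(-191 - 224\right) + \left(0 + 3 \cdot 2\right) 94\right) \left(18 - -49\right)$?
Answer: $9983$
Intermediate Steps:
$\left(\left(-191 - 224\right) + \left(0 + 3 \cdot 2\right) 94\right) \left(18 - -49\right) = \left(\left(-191 - 224\right) + \left(0 + 6\right) 94\right) \left(18 + 49\right) = \left(-415 + 6 \cdot 94\right) 67 = \left(-415 + 564\right) 67 = 149 \cdot 67 = 9983$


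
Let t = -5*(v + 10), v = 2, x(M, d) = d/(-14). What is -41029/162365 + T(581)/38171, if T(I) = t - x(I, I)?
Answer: -448320489/1770752690 ≈ -0.25318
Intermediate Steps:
x(M, d) = -d/14 (x(M, d) = d*(-1/14) = -d/14)
t = -60 (t = -5*(2 + 10) = -5*12 = -60)
T(I) = -60 + I/14 (T(I) = -60 - (-1)*I/14 = -60 + I/14)
-41029/162365 + T(581)/38171 = -41029/162365 + (-60 + (1/14)*581)/38171 = -41029*1/162365 + (-60 + 83/2)*(1/38171) = -41029/162365 - 37/2*1/38171 = -41029/162365 - 37/76342 = -448320489/1770752690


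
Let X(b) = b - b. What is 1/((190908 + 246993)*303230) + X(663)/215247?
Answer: 1/132784720230 ≈ 7.5310e-12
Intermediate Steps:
X(b) = 0
1/((190908 + 246993)*303230) + X(663)/215247 = 1/((190908 + 246993)*303230) + 0/215247 = (1/303230)/437901 + 0*(1/215247) = (1/437901)*(1/303230) + 0 = 1/132784720230 + 0 = 1/132784720230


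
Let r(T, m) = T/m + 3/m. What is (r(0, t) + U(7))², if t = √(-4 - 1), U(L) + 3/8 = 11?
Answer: 35549/320 - 51*I*√5/4 ≈ 111.09 - 28.51*I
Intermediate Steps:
U(L) = 85/8 (U(L) = -3/8 + 11 = 85/8)
t = I*√5 (t = √(-5) = I*√5 ≈ 2.2361*I)
r(T, m) = 3/m + T/m
(r(0, t) + U(7))² = ((3 + 0)/((I*√5)) + 85/8)² = (-I*√5/5*3 + 85/8)² = (-3*I*√5/5 + 85/8)² = (85/8 - 3*I*√5/5)²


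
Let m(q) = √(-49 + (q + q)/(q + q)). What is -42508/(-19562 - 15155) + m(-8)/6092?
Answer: 42508/34717 + I*√3/1523 ≈ 1.2244 + 0.0011373*I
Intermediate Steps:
m(q) = 4*I*√3 (m(q) = √(-49 + (2*q)/((2*q))) = √(-49 + (2*q)*(1/(2*q))) = √(-49 + 1) = √(-48) = 4*I*√3)
-42508/(-19562 - 15155) + m(-8)/6092 = -42508/(-19562 - 15155) + (4*I*√3)/6092 = -42508/(-34717) + (4*I*√3)*(1/6092) = -42508*(-1/34717) + I*√3/1523 = 42508/34717 + I*√3/1523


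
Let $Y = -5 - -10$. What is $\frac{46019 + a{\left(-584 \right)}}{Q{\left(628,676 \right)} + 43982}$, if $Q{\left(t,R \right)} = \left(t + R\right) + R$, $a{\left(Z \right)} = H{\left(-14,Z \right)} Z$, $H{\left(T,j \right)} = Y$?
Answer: $\frac{6157}{6566} \approx 0.93771$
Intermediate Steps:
$Y = 5$ ($Y = -5 + 10 = 5$)
$H{\left(T,j \right)} = 5$
$a{\left(Z \right)} = 5 Z$
$Q{\left(t,R \right)} = t + 2 R$ ($Q{\left(t,R \right)} = \left(R + t\right) + R = t + 2 R$)
$\frac{46019 + a{\left(-584 \right)}}{Q{\left(628,676 \right)} + 43982} = \frac{46019 + 5 \left(-584\right)}{\left(628 + 2 \cdot 676\right) + 43982} = \frac{46019 - 2920}{\left(628 + 1352\right) + 43982} = \frac{43099}{1980 + 43982} = \frac{43099}{45962} = 43099 \cdot \frac{1}{45962} = \frac{6157}{6566}$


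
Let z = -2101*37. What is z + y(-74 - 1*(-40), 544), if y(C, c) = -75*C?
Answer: -75187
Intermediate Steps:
z = -77737
z + y(-74 - 1*(-40), 544) = -77737 - 75*(-74 - 1*(-40)) = -77737 - 75*(-74 + 40) = -77737 - 75*(-34) = -77737 + 2550 = -75187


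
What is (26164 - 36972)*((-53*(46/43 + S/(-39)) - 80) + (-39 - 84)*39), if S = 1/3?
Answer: 268245416432/5031 ≈ 5.3319e+7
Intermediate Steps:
S = 1/3 ≈ 0.33333
(26164 - 36972)*((-53*(46/43 + S/(-39)) - 80) + (-39 - 84)*39) = (26164 - 36972)*((-53*(46/43 + (1/3)/(-39)) - 80) + (-39 - 84)*39) = -10808*((-53*(46*(1/43) + (1/3)*(-1/39)) - 80) - 123*39) = -10808*((-53*(46/43 - 1/117) - 80) - 4797) = -10808*((-53*5339/5031 - 80) - 4797) = -10808*((-282967/5031 - 80) - 4797) = -10808*(-685447/5031 - 4797) = -10808*(-24819154/5031) = 268245416432/5031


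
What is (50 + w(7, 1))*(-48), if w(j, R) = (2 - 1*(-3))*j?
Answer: -4080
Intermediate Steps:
w(j, R) = 5*j (w(j, R) = (2 + 3)*j = 5*j)
(50 + w(7, 1))*(-48) = (50 + 5*7)*(-48) = (50 + 35)*(-48) = 85*(-48) = -4080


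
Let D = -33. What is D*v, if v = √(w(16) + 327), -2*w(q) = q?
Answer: -33*√319 ≈ -589.40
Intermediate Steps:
w(q) = -q/2
v = √319 (v = √(-½*16 + 327) = √(-8 + 327) = √319 ≈ 17.861)
D*v = -33*√319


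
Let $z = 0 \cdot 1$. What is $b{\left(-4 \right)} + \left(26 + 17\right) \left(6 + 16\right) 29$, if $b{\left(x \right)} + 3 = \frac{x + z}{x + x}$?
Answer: $\frac{54863}{2} \approx 27432.0$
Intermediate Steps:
$z = 0$
$b{\left(x \right)} = - \frac{5}{2}$ ($b{\left(x \right)} = -3 + \frac{x + 0}{x + x} = -3 + \frac{x}{2 x} = -3 + x \frac{1}{2 x} = -3 + \frac{1}{2} = - \frac{5}{2}$)
$b{\left(-4 \right)} + \left(26 + 17\right) \left(6 + 16\right) 29 = - \frac{5}{2} + \left(26 + 17\right) \left(6 + 16\right) 29 = - \frac{5}{2} + 43 \cdot 22 \cdot 29 = - \frac{5}{2} + 946 \cdot 29 = - \frac{5}{2} + 27434 = \frac{54863}{2}$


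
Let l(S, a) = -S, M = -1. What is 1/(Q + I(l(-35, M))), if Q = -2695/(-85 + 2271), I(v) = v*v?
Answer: 2186/2675155 ≈ 0.00081715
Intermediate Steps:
I(v) = v²
Q = -2695/2186 ≈ -1.2328
1/(Q + I(l(-35, M))) = 1/(-2695/2186 + (-1*(-35))²) = 1/(-2695/2186 + 35²) = 1/(-2695/2186 + 1225) = 1/(2675155/2186) = 2186/2675155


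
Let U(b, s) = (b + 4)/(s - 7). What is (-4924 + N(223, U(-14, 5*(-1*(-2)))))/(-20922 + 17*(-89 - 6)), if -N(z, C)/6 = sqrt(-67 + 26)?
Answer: 4924/22537 + 6*I*sqrt(41)/22537 ≈ 0.21849 + 0.0017047*I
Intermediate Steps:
U(b, s) = (4 + b)/(-7 + s)
N(z, C) = -6*I*sqrt(41) (N(z, C) = -6*sqrt(-67 + 26) = -6*I*sqrt(41))
(-4924 + N(223, U(-14, 5*(-1*(-2)))))/(-20922 + 17*(-89 - 6)) = (-4924 - 6*I*sqrt(41))/(-20922 + 17*(-89 - 6)) = (-4924 - 6*I*sqrt(41))/(-20922 + 17*(-95)) = (-4924 - 6*I*sqrt(41))/(-20922 - 1615) = (-4924 - 6*I*sqrt(41))/(-22537) = (-4924 - 6*I*sqrt(41))*(-1/22537) = 4924/22537 + 6*I*sqrt(41)/22537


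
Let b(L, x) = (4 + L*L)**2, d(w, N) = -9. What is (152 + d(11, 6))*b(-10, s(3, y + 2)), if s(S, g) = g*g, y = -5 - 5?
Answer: 1546688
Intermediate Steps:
y = -10
s(S, g) = g**2
b(L, x) = (4 + L**2)**2
(152 + d(11, 6))*b(-10, s(3, y + 2)) = (152 - 9)*(4 + (-10)**2)**2 = 143*(4 + 100)**2 = 143*104**2 = 143*10816 = 1546688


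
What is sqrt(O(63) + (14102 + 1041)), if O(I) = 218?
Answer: sqrt(15361) ≈ 123.94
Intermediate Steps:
sqrt(O(63) + (14102 + 1041)) = sqrt(218 + (14102 + 1041)) = sqrt(218 + 15143) = sqrt(15361)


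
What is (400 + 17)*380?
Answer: 158460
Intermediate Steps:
(400 + 17)*380 = 417*380 = 158460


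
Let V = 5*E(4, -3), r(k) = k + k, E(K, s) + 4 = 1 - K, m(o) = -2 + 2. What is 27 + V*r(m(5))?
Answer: 27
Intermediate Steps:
m(o) = 0
E(K, s) = -3 - K (E(K, s) = -4 + (1 - K) = -3 - K)
r(k) = 2*k
V = -35 (V = 5*(-3 - 1*4) = 5*(-3 - 4) = 5*(-7) = -35)
27 + V*r(m(5)) = 27 - 70*0 = 27 - 35*0 = 27 + 0 = 27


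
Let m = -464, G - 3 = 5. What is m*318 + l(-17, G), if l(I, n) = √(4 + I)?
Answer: -147552 + I*√13 ≈ -1.4755e+5 + 3.6056*I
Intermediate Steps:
G = 8 (G = 3 + 5 = 8)
m*318 + l(-17, G) = -464*318 + √(4 - 17) = -147552 + √(-13) = -147552 + I*√13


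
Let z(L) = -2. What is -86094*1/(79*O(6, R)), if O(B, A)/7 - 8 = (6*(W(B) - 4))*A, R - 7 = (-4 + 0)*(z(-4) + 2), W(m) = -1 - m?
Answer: 43047/125531 ≈ 0.34292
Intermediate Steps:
R = 7 (R = 7 + (-4 + 0)*(-2 + 2) = 7 - 4*0 = 7 + 0 = 7)
O(B, A) = 56 + 7*A*(-30 - 6*B) (O(B, A) = 56 + 7*((6*((-1 - B) - 4))*A) = 56 + 7*((6*(-5 - B))*A) = 56 + 7*((-30 - 6*B)*A) = 56 + 7*(A*(-30 - 6*B)) = 56 + 7*A*(-30 - 6*B))
-86094*1/(79*O(6, R)) = -86094*1/(79*(56 - 210*7 - 42*7*6)) = -86094*1/(79*(56 - 1470 - 1764)) = -86094/((-3178*79)) = -86094/(-251062) = -86094*(-1/251062) = 43047/125531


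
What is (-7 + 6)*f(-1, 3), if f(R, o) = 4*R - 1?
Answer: 5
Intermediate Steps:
f(R, o) = -1 + 4*R
(-7 + 6)*f(-1, 3) = (-7 + 6)*(-1 + 4*(-1)) = -(-1 - 4) = -1*(-5) = 5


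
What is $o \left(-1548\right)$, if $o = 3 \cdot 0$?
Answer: $0$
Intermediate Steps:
$o = 0$
$o \left(-1548\right) = 0 \left(-1548\right) = 0$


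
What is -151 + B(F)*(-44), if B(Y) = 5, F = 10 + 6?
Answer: -371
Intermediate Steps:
F = 16
-151 + B(F)*(-44) = -151 + 5*(-44) = -151 - 220 = -371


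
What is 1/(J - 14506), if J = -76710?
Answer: -1/91216 ≈ -1.0963e-5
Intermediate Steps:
1/(J - 14506) = 1/(-76710 - 14506) = 1/(-91216) = -1/91216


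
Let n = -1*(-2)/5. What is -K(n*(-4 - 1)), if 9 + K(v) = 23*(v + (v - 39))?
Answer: 998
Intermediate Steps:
n = 2/5 (n = 2*(1/5) = 2/5 ≈ 0.40000)
K(v) = -906 + 46*v (K(v) = -9 + 23*(v + (v - 39)) = -9 + 23*(v + (-39 + v)) = -9 + 23*(-39 + 2*v) = -9 + (-897 + 46*v) = -906 + 46*v)
-K(n*(-4 - 1)) = -(-906 + 46*(2*(-4 - 1)/5)) = -(-906 + 46*((2/5)*(-5))) = -(-906 + 46*(-2)) = -(-906 - 92) = -1*(-998) = 998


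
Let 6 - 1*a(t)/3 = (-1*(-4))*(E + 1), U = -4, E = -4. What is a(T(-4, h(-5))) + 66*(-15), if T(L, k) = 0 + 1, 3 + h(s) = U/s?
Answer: -936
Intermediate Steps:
h(s) = -3 - 4/s
T(L, k) = 1
a(t) = 54 (a(t) = 18 - 3*(-1*(-4))*(-4 + 1) = 18 - 12*(-3) = 18 - 3*(-12) = 18 + 36 = 54)
a(T(-4, h(-5))) + 66*(-15) = 54 + 66*(-15) = 54 - 990 = -936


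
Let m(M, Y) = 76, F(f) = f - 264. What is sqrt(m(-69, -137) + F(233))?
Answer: 3*sqrt(5) ≈ 6.7082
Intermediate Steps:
F(f) = -264 + f
sqrt(m(-69, -137) + F(233)) = sqrt(76 + (-264 + 233)) = sqrt(76 - 31) = sqrt(45) = 3*sqrt(5)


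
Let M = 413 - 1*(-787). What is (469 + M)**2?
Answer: 2785561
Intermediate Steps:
M = 1200 (M = 413 + 787 = 1200)
(469 + M)**2 = (469 + 1200)**2 = 1669**2 = 2785561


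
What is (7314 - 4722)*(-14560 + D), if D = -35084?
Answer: -128677248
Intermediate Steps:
(7314 - 4722)*(-14560 + D) = (7314 - 4722)*(-14560 - 35084) = 2592*(-49644) = -128677248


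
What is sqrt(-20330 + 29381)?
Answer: sqrt(9051) ≈ 95.137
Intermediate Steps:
sqrt(-20330 + 29381) = sqrt(9051)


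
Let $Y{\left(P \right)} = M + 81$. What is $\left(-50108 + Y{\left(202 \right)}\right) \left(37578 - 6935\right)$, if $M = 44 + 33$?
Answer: $-1530617850$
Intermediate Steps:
$M = 77$
$Y{\left(P \right)} = 158$ ($Y{\left(P \right)} = 77 + 81 = 158$)
$\left(-50108 + Y{\left(202 \right)}\right) \left(37578 - 6935\right) = \left(-50108 + 158\right) \left(37578 - 6935\right) = \left(-49950\right) 30643 = -1530617850$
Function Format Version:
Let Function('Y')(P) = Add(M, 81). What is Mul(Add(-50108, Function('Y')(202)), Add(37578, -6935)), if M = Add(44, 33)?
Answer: -1530617850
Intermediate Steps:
M = 77
Function('Y')(P) = 158 (Function('Y')(P) = Add(77, 81) = 158)
Mul(Add(-50108, Function('Y')(202)), Add(37578, -6935)) = Mul(Add(-50108, 158), Add(37578, -6935)) = Mul(-49950, 30643) = -1530617850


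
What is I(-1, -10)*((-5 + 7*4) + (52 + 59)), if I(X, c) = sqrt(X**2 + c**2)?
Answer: 134*sqrt(101) ≈ 1346.7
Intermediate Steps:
I(-1, -10)*((-5 + 7*4) + (52 + 59)) = sqrt((-1)**2 + (-10)**2)*((-5 + 7*4) + (52 + 59)) = sqrt(1 + 100)*((-5 + 28) + 111) = sqrt(101)*(23 + 111) = sqrt(101)*134 = 134*sqrt(101)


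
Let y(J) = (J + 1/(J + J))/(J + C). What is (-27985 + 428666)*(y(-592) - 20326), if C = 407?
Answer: -1783633920061591/219040 ≈ -8.1430e+9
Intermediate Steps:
y(J) = (J + 1/(2*J))/(407 + J) (y(J) = (J + 1/(J + J))/(J + 407) = (J + 1/(2*J))/(407 + J))
(-27985 + 428666)*(y(-592) - 20326) = (-27985 + 428666)*((½ + (-592)²)/((-592)*(407 - 592)) - 20326) = 400681*(-1/592*(½ + 350464)/(-185) - 20326) = 400681*(-1/592*(-1/185)*700929/2 - 20326) = 400681*(700929/219040 - 20326) = 400681*(-4451506111/219040) = -1783633920061591/219040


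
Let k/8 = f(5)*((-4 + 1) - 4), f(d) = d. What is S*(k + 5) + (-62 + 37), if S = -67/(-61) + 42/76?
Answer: -1110375/2318 ≈ -479.02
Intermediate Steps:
S = 3827/2318 (S = -67*(-1/61) + 42*(1/76) = 67/61 + 21/38 = 3827/2318 ≈ 1.6510)
k = -280 (k = 8*(5*((-4 + 1) - 4)) = 8*(5*(-3 - 4)) = 8*(5*(-7)) = 8*(-35) = -280)
S*(k + 5) + (-62 + 37) = 3827*(-280 + 5)/2318 + (-62 + 37) = (3827/2318)*(-275) - 25 = -1052425/2318 - 25 = -1110375/2318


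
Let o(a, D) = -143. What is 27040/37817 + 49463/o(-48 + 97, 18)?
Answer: -143590427/415987 ≈ -345.18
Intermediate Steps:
27040/37817 + 49463/o(-48 + 97, 18) = 27040/37817 + 49463/(-143) = 27040*(1/37817) + 49463*(-1/143) = 2080/2909 - 49463/143 = -143590427/415987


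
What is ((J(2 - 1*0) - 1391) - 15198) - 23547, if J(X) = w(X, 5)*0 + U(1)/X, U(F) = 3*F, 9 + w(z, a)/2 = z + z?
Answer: -80269/2 ≈ -40135.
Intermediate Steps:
w(z, a) = -18 + 4*z (w(z, a) = -18 + 2*(z + z) = -18 + 2*(2*z) = -18 + 4*z)
J(X) = 3/X (J(X) = (-18 + 4*X)*0 + (3*1)/X = 0 + 3/X = 3/X)
((J(2 - 1*0) - 1391) - 15198) - 23547 = ((3/(2 - 1*0) - 1391) - 15198) - 23547 = ((3/(2 + 0) - 1391) - 15198) - 23547 = ((3/2 - 1391) - 15198) - 23547 = (-2779/2 - 15198) - 23547 = -33175/2 - 23547 = -80269/2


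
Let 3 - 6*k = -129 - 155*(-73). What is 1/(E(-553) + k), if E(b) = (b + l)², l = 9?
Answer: 6/1764433 ≈ 3.4005e-6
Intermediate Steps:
E(b) = (9 + b)² (E(b) = (b + 9)² = (9 + b)²)
k = -11183/6 (k = ½ - (-129 - 155*(-73))/6 = ½ - (-129 + 11315)/6 = ½ - ⅙*11186 = ½ - 5593/3 = -11183/6 ≈ -1863.8)
1/(E(-553) + k) = 1/((9 - 553)² - 11183/6) = 1/((-544)² - 11183/6) = 1/(295936 - 11183/6) = 1/(1764433/6) = 6/1764433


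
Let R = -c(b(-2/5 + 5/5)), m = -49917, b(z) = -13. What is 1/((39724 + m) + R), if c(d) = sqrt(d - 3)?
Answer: -10193/103897265 + 4*I/103897265 ≈ -9.8107e-5 + 3.85e-8*I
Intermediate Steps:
c(d) = sqrt(-3 + d)
R = -4*I (R = -sqrt(-3 - 13) = -sqrt(-16) = -4*I ≈ -4.0*I)
1/((39724 + m) + R) = 1/((39724 - 49917) - 4*I) = 1/(-10193 - 4*I) = (-10193 + 4*I)/103897265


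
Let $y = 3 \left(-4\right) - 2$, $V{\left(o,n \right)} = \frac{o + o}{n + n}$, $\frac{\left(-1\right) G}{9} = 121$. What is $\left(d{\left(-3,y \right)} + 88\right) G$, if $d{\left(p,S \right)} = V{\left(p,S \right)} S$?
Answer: $-92565$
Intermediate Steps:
$G = -1089$ ($G = \left(-9\right) 121 = -1089$)
$V{\left(o,n \right)} = \frac{o}{n}$ ($V{\left(o,n \right)} = \frac{2 o}{2 n} = 2 o \frac{1}{2 n} = \frac{o}{n}$)
$y = -14$ ($y = -12 - 2 = -14$)
$d{\left(p,S \right)} = p$ ($d{\left(p,S \right)} = \frac{p}{S} S = p$)
$\left(d{\left(-3,y \right)} + 88\right) G = \left(-3 + 88\right) \left(-1089\right) = 85 \left(-1089\right) = -92565$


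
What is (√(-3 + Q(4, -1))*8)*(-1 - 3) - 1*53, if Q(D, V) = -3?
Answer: -53 - 32*I*√6 ≈ -53.0 - 78.384*I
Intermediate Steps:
(√(-3 + Q(4, -1))*8)*(-1 - 3) - 1*53 = (√(-3 - 3)*8)*(-1 - 3) - 1*53 = (√(-6)*8)*(-4) - 53 = ((I*√6)*8)*(-4) - 53 = (8*I*√6)*(-4) - 53 = -32*I*√6 - 53 = -53 - 32*I*√6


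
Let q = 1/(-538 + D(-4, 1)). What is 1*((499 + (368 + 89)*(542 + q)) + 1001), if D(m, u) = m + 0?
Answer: 135062691/542 ≈ 2.4919e+5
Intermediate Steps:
D(m, u) = m
q = -1/542 (q = 1/(-538 - 4) = 1/(-542) = -1/542 ≈ -0.0018450)
1*((499 + (368 + 89)*(542 + q)) + 1001) = 1*((499 + (368 + 89)*(542 - 1/542)) + 1001) = 1*((499 + 457*(293763/542)) + 1001) = 1*((499 + 134249691/542) + 1001) = 1*(134520149/542 + 1001) = 1*(135062691/542) = 135062691/542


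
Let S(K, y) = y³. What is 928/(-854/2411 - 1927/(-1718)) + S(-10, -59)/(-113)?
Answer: 1087220864347/359207225 ≈ 3026.7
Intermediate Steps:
928/(-854/2411 - 1927/(-1718)) + S(-10, -59)/(-113) = 928/(-854/2411 - 1927/(-1718)) + (-59)³/(-113) = 928/(-854*1/2411 - 1927*(-1/1718)) - 205379*(-1/113) = 928/(-854/2411 + 1927/1718) + 205379/113 = 928/(3178825/4142098) + 205379/113 = 928*(4142098/3178825) + 205379/113 = 3843866944/3178825 + 205379/113 = 1087220864347/359207225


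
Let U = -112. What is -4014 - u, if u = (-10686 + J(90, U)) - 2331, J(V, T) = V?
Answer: 8913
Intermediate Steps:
u = -12927 (u = (-10686 + 90) - 2331 = -10596 - 2331 = -12927)
-4014 - u = -4014 - 1*(-12927) = -4014 + 12927 = 8913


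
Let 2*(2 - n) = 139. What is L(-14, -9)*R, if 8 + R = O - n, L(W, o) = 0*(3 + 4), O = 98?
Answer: 0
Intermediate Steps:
n = -135/2 (n = 2 - ½*139 = 2 - 139/2 = -135/2 ≈ -67.500)
L(W, o) = 0 (L(W, o) = 0*7 = 0)
R = 315/2 (R = -8 + (98 - 1*(-135/2)) = -8 + (98 + 135/2) = -8 + 331/2 = 315/2 ≈ 157.50)
L(-14, -9)*R = 0*(315/2) = 0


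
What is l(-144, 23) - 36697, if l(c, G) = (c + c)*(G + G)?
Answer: -49945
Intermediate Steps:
l(c, G) = 4*G*c (l(c, G) = (2*c)*(2*G) = 4*G*c)
l(-144, 23) - 36697 = 4*23*(-144) - 36697 = -13248 - 36697 = -49945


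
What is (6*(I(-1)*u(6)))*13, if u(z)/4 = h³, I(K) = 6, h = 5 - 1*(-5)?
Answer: 1872000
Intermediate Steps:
h = 10 (h = 5 + 5 = 10)
u(z) = 4000 (u(z) = 4*10³ = 4*1000 = 4000)
(6*(I(-1)*u(6)))*13 = (6*(6*4000))*13 = (6*24000)*13 = 144000*13 = 1872000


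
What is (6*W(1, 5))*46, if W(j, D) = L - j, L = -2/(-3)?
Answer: -92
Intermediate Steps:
L = ⅔ (L = -2*(-⅓) = ⅔ ≈ 0.66667)
W(j, D) = ⅔ - j
(6*W(1, 5))*46 = (6*(⅔ - 1*1))*46 = (6*(⅔ - 1))*46 = (6*(-⅓))*46 = -2*46 = -92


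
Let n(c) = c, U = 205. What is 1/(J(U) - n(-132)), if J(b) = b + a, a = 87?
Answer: 1/424 ≈ 0.0023585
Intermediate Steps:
J(b) = 87 + b (J(b) = b + 87 = 87 + b)
1/(J(U) - n(-132)) = 1/((87 + 205) - 1*(-132)) = 1/(292 + 132) = 1/424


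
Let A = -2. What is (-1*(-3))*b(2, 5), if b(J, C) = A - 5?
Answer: -21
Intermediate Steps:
b(J, C) = -7 (b(J, C) = -2 - 5 = -7)
(-1*(-3))*b(2, 5) = -1*(-3)*(-7) = 3*(-7) = -21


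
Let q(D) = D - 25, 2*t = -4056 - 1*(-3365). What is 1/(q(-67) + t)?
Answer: -2/875 ≈ -0.0022857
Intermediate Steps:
t = -691/2 (t = (-4056 - 1*(-3365))/2 = (-4056 + 3365)/2 = (1/2)*(-691) = -691/2 ≈ -345.50)
q(D) = -25 + D
1/(q(-67) + t) = 1/((-25 - 67) - 691/2) = 1/(-92 - 691/2) = 1/(-875/2) = -2/875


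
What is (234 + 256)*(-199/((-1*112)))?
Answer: 6965/8 ≈ 870.63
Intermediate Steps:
(234 + 256)*(-199/((-1*112))) = 490*(-199/(-112)) = 490*(-199*(-1/112)) = 490*(199/112) = 6965/8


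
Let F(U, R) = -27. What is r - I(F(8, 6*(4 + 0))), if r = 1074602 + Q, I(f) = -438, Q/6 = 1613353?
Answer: 10755158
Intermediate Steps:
Q = 9680118 (Q = 6*1613353 = 9680118)
r = 10754720 (r = 1074602 + 9680118 = 10754720)
r - I(F(8, 6*(4 + 0))) = 10754720 - 1*(-438) = 10754720 + 438 = 10755158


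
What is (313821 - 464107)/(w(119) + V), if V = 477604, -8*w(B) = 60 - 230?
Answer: -601144/1910501 ≈ -0.31465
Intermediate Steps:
w(B) = 85/4 (w(B) = -(60 - 230)/8 = -1/8*(-170) = 85/4)
(313821 - 464107)/(w(119) + V) = (313821 - 464107)/(85/4 + 477604) = -150286/1910501/4 = -150286*4/1910501 = -601144/1910501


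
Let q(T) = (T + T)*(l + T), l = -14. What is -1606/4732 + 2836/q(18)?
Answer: 824293/42588 ≈ 19.355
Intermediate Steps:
q(T) = 2*T*(-14 + T) (q(T) = (T + T)*(-14 + T) = (2*T)*(-14 + T) = 2*T*(-14 + T))
-1606/4732 + 2836/q(18) = -1606/4732 + 2836/((2*18*(-14 + 18))) = -1606*1/4732 + 2836/((2*18*4)) = -803/2366 + 2836/144 = -803/2366 + 2836*(1/144) = -803/2366 + 709/36 = 824293/42588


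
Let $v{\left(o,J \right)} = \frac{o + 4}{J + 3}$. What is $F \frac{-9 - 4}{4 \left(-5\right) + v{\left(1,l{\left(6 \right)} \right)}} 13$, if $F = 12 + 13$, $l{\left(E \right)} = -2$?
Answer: $\frac{845}{3} \approx 281.67$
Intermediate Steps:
$v{\left(o,J \right)} = \frac{4 + o}{3 + J}$
$F = 25$
$F \frac{-9 - 4}{4 \left(-5\right) + v{\left(1,l{\left(6 \right)} \right)}} 13 = 25 \frac{-9 - 4}{4 \left(-5\right) + \frac{4 + 1}{3 - 2}} \cdot 13 = 25 \left(- \frac{13}{-20 + 1^{-1} \cdot 5}\right) 13 = 25 \left(- \frac{13}{-20 + 1 \cdot 5}\right) 13 = 25 \left(- \frac{13}{-20 + 5}\right) 13 = 25 \left(- \frac{13}{-15}\right) 13 = 25 \left(\left(-13\right) \left(- \frac{1}{15}\right)\right) 13 = 25 \cdot \frac{13}{15} \cdot 13 = \frac{65}{3} \cdot 13 = \frac{845}{3}$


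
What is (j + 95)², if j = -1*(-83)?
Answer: 31684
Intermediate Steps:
j = 83
(j + 95)² = (83 + 95)² = 178² = 31684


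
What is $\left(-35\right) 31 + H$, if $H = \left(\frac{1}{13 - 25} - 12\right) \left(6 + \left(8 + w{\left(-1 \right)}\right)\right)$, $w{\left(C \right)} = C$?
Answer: $- \frac{14905}{12} \approx -1242.1$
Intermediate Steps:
$H = - \frac{1885}{12}$ ($H = \left(\frac{1}{13 - 25} - 12\right) \left(6 + \left(8 - 1\right)\right) = \left(\frac{1}{-12} - 12\right) \left(6 + 7\right) = \left(- \frac{1}{12} - 12\right) 13 = \left(- \frac{145}{12}\right) 13 = - \frac{1885}{12} \approx -157.08$)
$\left(-35\right) 31 + H = \left(-35\right) 31 - \frac{1885}{12} = -1085 - \frac{1885}{12} = - \frac{14905}{12}$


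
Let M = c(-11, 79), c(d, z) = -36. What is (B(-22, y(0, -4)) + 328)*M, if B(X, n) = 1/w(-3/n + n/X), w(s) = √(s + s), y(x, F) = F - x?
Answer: -11808 - 36*√902/41 ≈ -11834.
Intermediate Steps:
w(s) = √2*√s (w(s) = √(2*s) = √2*√s)
M = -36
B(X, n) = √2/(2*√(-3/n + n/X)) (B(X, n) = 1/(√2*√(-3/n + n/X)) = √2/(2*√(-3/n + n/X)))
(B(-22, y(0, -4)) + 328)*M = (√2/(2*√(-3/(-4 - 1*0) + (-4 - 1*0)/(-22))) + 328)*(-36) = (√2/(2*√(-3/(-4 + 0) + (-4 + 0)*(-1/22))) + 328)*(-36) = (√2/(2*√(-3/(-4) - 4*(-1/22))) + 328)*(-36) = (√2/(2*√(-3*(-¼) + 2/11)) + 328)*(-36) = (√2/(2*√(¾ + 2/11)) + 328)*(-36) = (√2/(2*√(41/44)) + 328)*(-36) = (√2*(2*√451/41)/2 + 328)*(-36) = (√902/41 + 328)*(-36) = (328 + √902/41)*(-36) = -11808 - 36*√902/41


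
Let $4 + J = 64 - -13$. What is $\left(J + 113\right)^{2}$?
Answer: $34596$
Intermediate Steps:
$J = 73$ ($J = -4 + \left(64 - -13\right) = -4 + \left(64 + 13\right) = -4 + 77 = 73$)
$\left(J + 113\right)^{2} = \left(73 + 113\right)^{2} = 186^{2} = 34596$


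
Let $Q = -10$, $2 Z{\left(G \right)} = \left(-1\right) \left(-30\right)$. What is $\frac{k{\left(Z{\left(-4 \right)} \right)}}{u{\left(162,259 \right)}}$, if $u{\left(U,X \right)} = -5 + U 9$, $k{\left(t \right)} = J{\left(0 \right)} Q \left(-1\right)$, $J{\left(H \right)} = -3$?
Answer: $- \frac{30}{1453} \approx -0.020647$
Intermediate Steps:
$Z{\left(G \right)} = 15$ ($Z{\left(G \right)} = \frac{\left(-1\right) \left(-30\right)}{2} = \frac{1}{2} \cdot 30 = 15$)
$k{\left(t \right)} = -30$ ($k{\left(t \right)} = \left(-3\right) \left(-10\right) \left(-1\right) = 30 \left(-1\right) = -30$)
$u{\left(U,X \right)} = -5 + 9 U$
$\frac{k{\left(Z{\left(-4 \right)} \right)}}{u{\left(162,259 \right)}} = - \frac{30}{-5 + 9 \cdot 162} = - \frac{30}{-5 + 1458} = - \frac{30}{1453}$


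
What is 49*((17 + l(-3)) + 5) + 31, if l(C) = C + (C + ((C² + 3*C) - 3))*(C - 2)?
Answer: 2432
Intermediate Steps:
l(C) = C + (-2 + C)*(-3 + C² + 4*C) (l(C) = C + (C + (-3 + C² + 3*C))*(-2 + C) = C + (-3 + C² + 4*C)*(-2 + C) = C + (-2 + C)*(-3 + C² + 4*C))
49*((17 + l(-3)) + 5) + 31 = 49*((17 + (6 + (-3)³ - 10*(-3) + 2*(-3)²)) + 5) + 31 = 49*((17 + (6 - 27 + 30 + 2*9)) + 5) + 31 = 49*((17 + (6 - 27 + 30 + 18)) + 5) + 31 = 49*((17 + 27) + 5) + 31 = 49*(44 + 5) + 31 = 49*49 + 31 = 2401 + 31 = 2432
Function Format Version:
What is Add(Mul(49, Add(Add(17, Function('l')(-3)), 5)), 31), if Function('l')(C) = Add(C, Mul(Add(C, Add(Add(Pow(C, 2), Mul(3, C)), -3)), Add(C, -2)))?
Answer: 2432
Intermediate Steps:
Function('l')(C) = Add(C, Mul(Add(-2, C), Add(-3, Pow(C, 2), Mul(4, C)))) (Function('l')(C) = Add(C, Mul(Add(C, Add(-3, Pow(C, 2), Mul(3, C))), Add(-2, C))) = Add(C, Mul(Add(-3, Pow(C, 2), Mul(4, C)), Add(-2, C))) = Add(C, Mul(Add(-2, C), Add(-3, Pow(C, 2), Mul(4, C)))))
Add(Mul(49, Add(Add(17, Function('l')(-3)), 5)), 31) = Add(Mul(49, Add(Add(17, Add(6, Pow(-3, 3), Mul(-10, -3), Mul(2, Pow(-3, 2)))), 5)), 31) = Add(Mul(49, Add(Add(17, Add(6, -27, 30, Mul(2, 9))), 5)), 31) = Add(Mul(49, Add(Add(17, Add(6, -27, 30, 18)), 5)), 31) = Add(Mul(49, Add(Add(17, 27), 5)), 31) = Add(Mul(49, Add(44, 5)), 31) = Add(Mul(49, 49), 31) = Add(2401, 31) = 2432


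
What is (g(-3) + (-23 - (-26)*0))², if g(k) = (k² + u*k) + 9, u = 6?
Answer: 529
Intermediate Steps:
g(k) = 9 + k² + 6*k (g(k) = (k² + 6*k) + 9 = 9 + k² + 6*k)
(g(-3) + (-23 - (-26)*0))² = ((9 + (-3)² + 6*(-3)) + (-23 - (-26)*0))² = ((9 + 9 - 18) + (-23 - 1*0))² = (0 + (-23 + 0))² = (0 - 23)² = (-23)² = 529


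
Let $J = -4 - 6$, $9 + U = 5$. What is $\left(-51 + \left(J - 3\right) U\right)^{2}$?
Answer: $1$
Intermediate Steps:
$U = -4$ ($U = -9 + 5 = -4$)
$J = -10$ ($J = -4 - 6 = -10$)
$\left(-51 + \left(J - 3\right) U\right)^{2} = \left(-51 + \left(-10 - 3\right) \left(-4\right)\right)^{2} = \left(-51 - -52\right)^{2} = \left(-51 + 52\right)^{2} = 1^{2} = 1$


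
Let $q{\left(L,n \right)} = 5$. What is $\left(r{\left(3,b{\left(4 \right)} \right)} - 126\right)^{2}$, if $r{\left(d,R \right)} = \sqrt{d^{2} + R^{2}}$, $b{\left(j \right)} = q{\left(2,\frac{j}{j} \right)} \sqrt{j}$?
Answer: $\left(126 - \sqrt{109}\right)^{2} \approx 13354.0$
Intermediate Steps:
$b{\left(j \right)} = 5 \sqrt{j}$
$r{\left(d,R \right)} = \sqrt{R^{2} + d^{2}}$
$\left(r{\left(3,b{\left(4 \right)} \right)} - 126\right)^{2} = \left(\sqrt{\left(5 \sqrt{4}\right)^{2} + 3^{2}} - 126\right)^{2} = \left(\sqrt{\left(5 \cdot 2\right)^{2} + 9} - 126\right)^{2} = \left(\sqrt{10^{2} + 9} - 126\right)^{2} = \left(\sqrt{100 + 9} - 126\right)^{2} = \left(\sqrt{109} - 126\right)^{2} = \left(-126 + \sqrt{109}\right)^{2}$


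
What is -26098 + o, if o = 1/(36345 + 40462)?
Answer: -2004509085/76807 ≈ -26098.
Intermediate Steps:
o = 1/76807 ≈ 1.3020e-5
-26098 + o = -26098 + 1/76807 = -2004509085/76807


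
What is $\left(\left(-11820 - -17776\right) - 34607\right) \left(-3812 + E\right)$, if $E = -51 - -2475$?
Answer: $39767588$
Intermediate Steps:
$E = 2424$ ($E = -51 + 2475 = 2424$)
$\left(\left(-11820 - -17776\right) - 34607\right) \left(-3812 + E\right) = \left(\left(-11820 - -17776\right) - 34607\right) \left(-3812 + 2424\right) = \left(\left(-11820 + 17776\right) - 34607\right) \left(-1388\right) = \left(5956 - 34607\right) \left(-1388\right) = \left(-28651\right) \left(-1388\right) = 39767588$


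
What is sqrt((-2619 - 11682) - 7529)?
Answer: I*sqrt(21830) ≈ 147.75*I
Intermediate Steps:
sqrt((-2619 - 11682) - 7529) = sqrt(-14301 - 7529) = sqrt(-21830) = I*sqrt(21830)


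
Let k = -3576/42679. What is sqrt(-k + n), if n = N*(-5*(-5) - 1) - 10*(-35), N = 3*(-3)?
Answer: sqrt(4984351502)/6097 ≈ 11.579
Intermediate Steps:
N = -9
k = -3576/42679 (k = -3576*1/42679 = -3576/42679 ≈ -0.083788)
n = 134 (n = -9*(-5*(-5) - 1) - 10*(-35) = -9*(25 - 1) + 350 = -9*24 + 350 = -216 + 350 = 134)
sqrt(-k + n) = sqrt(-1*(-3576/42679) + 134) = sqrt(3576/42679 + 134) = sqrt(5722562/42679) = sqrt(4984351502)/6097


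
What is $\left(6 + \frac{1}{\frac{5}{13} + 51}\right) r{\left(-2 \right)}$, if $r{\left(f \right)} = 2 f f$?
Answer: $\frac{8042}{167} \approx 48.156$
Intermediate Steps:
$r{\left(f \right)} = 2 f^{2}$
$\left(6 + \frac{1}{\frac{5}{13} + 51}\right) r{\left(-2 \right)} = \left(6 + \frac{1}{\frac{5}{13} + 51}\right) 2 \left(-2\right)^{2} = \left(6 + \frac{1}{5 \cdot \frac{1}{13} + 51}\right) 2 \cdot 4 = \left(6 + \frac{1}{\frac{5}{13} + 51}\right) 8 = \left(6 + \frac{1}{\frac{668}{13}}\right) 8 = \left(6 + \frac{13}{668}\right) 8 = \frac{4021}{668} \cdot 8 = \frac{8042}{167}$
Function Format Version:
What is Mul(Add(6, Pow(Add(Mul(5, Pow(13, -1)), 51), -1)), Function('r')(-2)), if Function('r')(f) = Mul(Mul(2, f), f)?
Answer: Rational(8042, 167) ≈ 48.156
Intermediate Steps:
Function('r')(f) = Mul(2, Pow(f, 2))
Mul(Add(6, Pow(Add(Mul(5, Pow(13, -1)), 51), -1)), Function('r')(-2)) = Mul(Add(6, Pow(Add(Mul(5, Pow(13, -1)), 51), -1)), Mul(2, Pow(-2, 2))) = Mul(Add(6, Pow(Add(Mul(5, Rational(1, 13)), 51), -1)), Mul(2, 4)) = Mul(Add(6, Pow(Add(Rational(5, 13), 51), -1)), 8) = Mul(Add(6, Pow(Rational(668, 13), -1)), 8) = Mul(Add(6, Rational(13, 668)), 8) = Mul(Rational(4021, 668), 8) = Rational(8042, 167)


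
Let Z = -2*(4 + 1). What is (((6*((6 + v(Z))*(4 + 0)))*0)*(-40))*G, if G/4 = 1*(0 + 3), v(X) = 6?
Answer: 0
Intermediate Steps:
Z = -10 (Z = -2*5 = -10)
G = 12 (G = 4*(1*(0 + 3)) = 4*(1*3) = 4*3 = 12)
(((6*((6 + v(Z))*(4 + 0)))*0)*(-40))*G = (((6*((6 + 6)*(4 + 0)))*0)*(-40))*12 = (((6*(12*4))*0)*(-40))*12 = (((6*48)*0)*(-40))*12 = ((288*0)*(-40))*12 = (0*(-40))*12 = 0*12 = 0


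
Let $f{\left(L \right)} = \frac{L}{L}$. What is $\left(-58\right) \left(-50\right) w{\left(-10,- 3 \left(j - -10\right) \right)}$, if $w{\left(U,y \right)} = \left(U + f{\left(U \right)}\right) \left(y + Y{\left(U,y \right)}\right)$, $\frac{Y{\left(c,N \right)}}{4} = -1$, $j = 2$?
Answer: $1044000$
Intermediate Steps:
$f{\left(L \right)} = 1$
$Y{\left(c,N \right)} = -4$ ($Y{\left(c,N \right)} = 4 \left(-1\right) = -4$)
$w{\left(U,y \right)} = \left(1 + U\right) \left(-4 + y\right)$ ($w{\left(U,y \right)} = \left(U + 1\right) \left(y - 4\right) = \left(1 + U\right) \left(-4 + y\right)$)
$\left(-58\right) \left(-50\right) w{\left(-10,- 3 \left(j - -10\right) \right)} = \left(-58\right) \left(-50\right) \left(-4 - 3 \left(2 - -10\right) - -40 - 10 \left(- 3 \left(2 - -10\right)\right)\right) = 2900 \left(-4 - 3 \left(2 + 10\right) + 40 - 10 \left(- 3 \left(2 + 10\right)\right)\right) = 2900 \left(-4 - 36 + 40 - 10 \left(\left(-3\right) 12\right)\right) = 2900 \left(-4 - 36 + 40 - -360\right) = 2900 \left(-4 - 36 + 40 + 360\right) = 2900 \cdot 360 = 1044000$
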